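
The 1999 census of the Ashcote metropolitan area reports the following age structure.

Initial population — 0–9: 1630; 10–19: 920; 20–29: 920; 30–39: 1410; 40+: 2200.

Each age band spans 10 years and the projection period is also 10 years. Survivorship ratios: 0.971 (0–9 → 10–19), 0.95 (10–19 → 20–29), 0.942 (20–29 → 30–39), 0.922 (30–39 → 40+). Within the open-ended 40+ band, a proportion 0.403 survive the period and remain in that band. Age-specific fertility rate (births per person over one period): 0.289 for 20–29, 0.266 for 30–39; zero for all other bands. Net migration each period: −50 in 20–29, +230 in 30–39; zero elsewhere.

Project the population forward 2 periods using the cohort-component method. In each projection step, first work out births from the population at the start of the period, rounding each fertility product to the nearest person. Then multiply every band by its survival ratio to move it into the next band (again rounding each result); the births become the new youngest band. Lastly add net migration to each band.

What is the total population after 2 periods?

(Bands numbered youngest = 1 to oldest = 5.)
Period 1:
Births: 920 × 0.289 = 266 ; 1410 × 0.266 = 375 → 641
Band 2: 1630 × 0.971 = 1583
Band 3: 920 × 0.95 = 874
Band 4: 920 × 0.942 = 867
Band 5: 1410 × 0.922 + 2200 × 0.403 = 1300 + 887 = 2187
Net migration: Band 3 − 50 → 824; Band 4 + 230 → 1097
End of period: [641, 1583, 824, 1097, 2187]
Period 2:
Births: 824 × 0.289 = 238 ; 1097 × 0.266 = 292 → 530
Band 2: 641 × 0.971 = 622
Band 3: 1583 × 0.95 = 1504
Band 4: 824 × 0.942 = 776
Band 5: 1097 × 0.922 + 2187 × 0.403 = 1011 + 881 = 1892
Net migration: Band 3 − 50 → 1454; Band 4 + 230 → 1006
End of period: [530, 622, 1454, 1006, 1892]
Total after period 2: 530 + 622 + 1454 + 1006 + 1892 = 5504

5504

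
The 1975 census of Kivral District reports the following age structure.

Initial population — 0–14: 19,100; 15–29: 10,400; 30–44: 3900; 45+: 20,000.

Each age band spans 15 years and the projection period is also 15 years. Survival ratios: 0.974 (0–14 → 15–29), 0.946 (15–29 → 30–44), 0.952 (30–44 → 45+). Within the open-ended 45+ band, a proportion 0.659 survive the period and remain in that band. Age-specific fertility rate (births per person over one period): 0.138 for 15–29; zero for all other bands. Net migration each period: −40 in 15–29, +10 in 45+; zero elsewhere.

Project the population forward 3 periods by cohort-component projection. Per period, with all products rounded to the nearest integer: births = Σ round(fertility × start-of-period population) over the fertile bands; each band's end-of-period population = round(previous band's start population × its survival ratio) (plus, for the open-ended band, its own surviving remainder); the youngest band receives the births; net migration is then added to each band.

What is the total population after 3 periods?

34174

— Period 1 —
Births: 10400 × 0.138 = 1435
15–29: 19100 × 0.974 = 18603
30–44: 10400 × 0.946 = 9838
45+: 3900 × 0.952 + 20000 × 0.659 = 3713 + 13180 = 16893
Net migration: 15–29 − 40 → 18563; 45+ + 10 → 16903
Population now: 0–14=1435, 15–29=18563, 30–44=9838, 45+=16903
— Period 2 —
Births: 18563 × 0.138 = 2562
15–29: 1435 × 0.974 = 1398
30–44: 18563 × 0.946 = 17561
45+: 9838 × 0.952 + 16903 × 0.659 = 9366 + 11139 = 20505
Net migration: 15–29 − 40 → 1358; 45+ + 10 → 20515
Population now: 0–14=2562, 15–29=1358, 30–44=17561, 45+=20515
— Period 3 —
Births: 1358 × 0.138 = 187
15–29: 2562 × 0.974 = 2495
30–44: 1358 × 0.946 = 1285
45+: 17561 × 0.952 + 20515 × 0.659 = 16718 + 13519 = 30237
Net migration: 15–29 − 40 → 2455; 45+ + 10 → 30247
Population now: 0–14=187, 15–29=2455, 30–44=1285, 45+=30247
Total after period 3: 187 + 2455 + 1285 + 30247 = 34174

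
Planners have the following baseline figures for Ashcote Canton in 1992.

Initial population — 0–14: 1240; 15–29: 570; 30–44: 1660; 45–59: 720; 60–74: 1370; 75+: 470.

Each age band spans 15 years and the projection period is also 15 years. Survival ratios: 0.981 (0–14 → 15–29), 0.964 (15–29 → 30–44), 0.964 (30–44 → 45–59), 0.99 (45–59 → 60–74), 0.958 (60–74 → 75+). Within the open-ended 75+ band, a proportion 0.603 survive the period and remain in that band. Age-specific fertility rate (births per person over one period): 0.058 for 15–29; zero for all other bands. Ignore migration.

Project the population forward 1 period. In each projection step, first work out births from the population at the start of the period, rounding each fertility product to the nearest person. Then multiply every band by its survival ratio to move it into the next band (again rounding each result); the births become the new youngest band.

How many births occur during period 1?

33

Call the groups 1 to 6, youngest first.
[period 1]
Births: 570 * 0.058 = 33
Group 2: 1240 * 0.981 = 1216
Group 3: 570 * 0.964 = 549
Group 4: 1660 * 0.964 = 1600
Group 5: 720 * 0.99 = 713
Group 6: 1370 * 0.958 + 470 * 0.603 = 1312 + 283 = 1595
End of period: [33, 1216, 549, 1600, 713, 1595]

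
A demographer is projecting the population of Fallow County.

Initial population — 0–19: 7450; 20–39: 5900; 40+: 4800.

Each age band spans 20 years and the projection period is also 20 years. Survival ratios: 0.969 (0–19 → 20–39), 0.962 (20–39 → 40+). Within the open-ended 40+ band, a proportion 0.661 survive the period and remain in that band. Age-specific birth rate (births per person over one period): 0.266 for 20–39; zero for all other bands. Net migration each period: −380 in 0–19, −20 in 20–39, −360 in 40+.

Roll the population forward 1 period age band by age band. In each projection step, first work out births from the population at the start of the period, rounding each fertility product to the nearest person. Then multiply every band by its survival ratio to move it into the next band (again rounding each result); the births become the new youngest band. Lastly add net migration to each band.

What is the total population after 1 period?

16877

— Period 1 —
Births: 5900 × 0.266 = 1569
20–39: 7450 × 0.969 = 7219
40+: 5900 × 0.962 + 4800 × 0.661 = 5676 + 3173 = 8849
Net migration: 0–19 − 380 → 1189; 20–39 − 20 → 7199; 40+ − 360 → 8489
Giving 1189 / 7199 / 8489.
Total after period 1: 1189 + 7199 + 8489 = 16877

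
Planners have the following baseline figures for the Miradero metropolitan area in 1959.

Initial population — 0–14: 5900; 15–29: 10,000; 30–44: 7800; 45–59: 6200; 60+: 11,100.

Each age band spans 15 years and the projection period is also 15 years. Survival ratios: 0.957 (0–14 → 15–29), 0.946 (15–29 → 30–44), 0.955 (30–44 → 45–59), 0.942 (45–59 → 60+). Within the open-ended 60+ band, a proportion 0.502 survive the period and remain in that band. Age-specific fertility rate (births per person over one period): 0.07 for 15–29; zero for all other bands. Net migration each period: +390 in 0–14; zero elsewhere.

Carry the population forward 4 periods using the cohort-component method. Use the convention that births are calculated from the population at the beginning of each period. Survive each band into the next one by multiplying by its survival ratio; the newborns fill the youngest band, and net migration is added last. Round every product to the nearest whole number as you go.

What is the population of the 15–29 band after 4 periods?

443

[period 1]
Births: 10000 * 0.07 = 700
15–29: 5900 * 0.957 = 5646
30–44: 10000 * 0.946 = 9460
45–59: 7800 * 0.955 = 7449
60+: 6200 * 0.942 + 11100 * 0.502 = 5840 + 5572 = 11412
Net migration: 0–14 + 390 → 1090
Giving 1090 / 5646 / 9460 / 7449 / 11412.
[period 2]
Births: 5646 * 0.07 = 395
15–29: 1090 * 0.957 = 1043
30–44: 5646 * 0.946 = 5341
45–59: 9460 * 0.955 = 9034
60+: 7449 * 0.942 + 11412 * 0.502 = 7017 + 5729 = 12746
Net migration: 0–14 + 390 → 785
Giving 785 / 1043 / 5341 / 9034 / 12746.
[period 3]
Births: 1043 * 0.07 = 73
15–29: 785 * 0.957 = 751
30–44: 1043 * 0.946 = 987
45–59: 5341 * 0.955 = 5101
60+: 9034 * 0.942 + 12746 * 0.502 = 8510 + 6398 = 14908
Net migration: 0–14 + 390 → 463
Giving 463 / 751 / 987 / 5101 / 14908.
[period 4]
Births: 751 * 0.07 = 53
15–29: 463 * 0.957 = 443
30–44: 751 * 0.946 = 710
45–59: 987 * 0.955 = 943
60+: 5101 * 0.942 + 14908 * 0.502 = 4805 + 7484 = 12289
Net migration: 0–14 + 390 → 443
Giving 443 / 443 / 710 / 943 / 12289.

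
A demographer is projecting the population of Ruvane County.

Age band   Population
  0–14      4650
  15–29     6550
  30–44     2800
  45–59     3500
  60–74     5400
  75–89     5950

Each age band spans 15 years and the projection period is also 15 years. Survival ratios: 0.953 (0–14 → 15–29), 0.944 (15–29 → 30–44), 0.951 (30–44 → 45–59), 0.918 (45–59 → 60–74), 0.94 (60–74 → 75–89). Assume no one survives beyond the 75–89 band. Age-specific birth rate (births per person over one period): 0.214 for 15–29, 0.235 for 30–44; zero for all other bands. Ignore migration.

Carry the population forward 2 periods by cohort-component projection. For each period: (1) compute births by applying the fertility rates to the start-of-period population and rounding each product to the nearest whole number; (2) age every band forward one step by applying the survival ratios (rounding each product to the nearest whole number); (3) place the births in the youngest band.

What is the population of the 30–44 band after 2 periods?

4183

(Groups numbered youngest = 1 to oldest = 6.)
Period 1:
Births: 6550 * 0.214 = 1402, 2800 * 0.235 = 658 → total 2060
Group 2: 4650 * 0.953 = 4431
Group 3: 6550 * 0.944 = 6183
Group 4: 2800 * 0.951 = 2663
Group 5: 3500 * 0.918 = 3213
Group 6: 5400 * 0.94 = 5076
Population now: 0–14=2060, 15–29=4431, 30–44=6183, 45–59=2663, 60–74=3213, 75–89=5076
Period 2:
Births: 4431 * 0.214 = 948, 6183 * 0.235 = 1453 → total 2401
Group 2: 2060 * 0.953 = 1963
Group 3: 4431 * 0.944 = 4183
Group 4: 6183 * 0.951 = 5880
Group 5: 2663 * 0.918 = 2445
Group 6: 3213 * 0.94 = 3020
Population now: 0–14=2401, 15–29=1963, 30–44=4183, 45–59=5880, 60–74=2445, 75–89=3020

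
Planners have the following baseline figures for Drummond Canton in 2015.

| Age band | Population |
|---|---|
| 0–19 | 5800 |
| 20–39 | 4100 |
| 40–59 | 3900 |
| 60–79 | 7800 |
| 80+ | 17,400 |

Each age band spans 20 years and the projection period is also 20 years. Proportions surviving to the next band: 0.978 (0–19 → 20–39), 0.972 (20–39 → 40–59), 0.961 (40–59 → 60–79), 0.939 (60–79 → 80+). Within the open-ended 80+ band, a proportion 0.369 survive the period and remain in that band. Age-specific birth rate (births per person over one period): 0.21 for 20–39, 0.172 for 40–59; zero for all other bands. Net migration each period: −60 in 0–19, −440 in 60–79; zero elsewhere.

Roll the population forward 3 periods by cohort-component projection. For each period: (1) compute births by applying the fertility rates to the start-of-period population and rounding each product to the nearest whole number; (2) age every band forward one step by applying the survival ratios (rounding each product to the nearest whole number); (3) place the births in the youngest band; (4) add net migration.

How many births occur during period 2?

1876

Let group 1 be 0–19 through group 5 = 80+.
Period 1.
Births: 4100 * 0.21 = 861  |  3900 * 0.172 = 671 — total 1532
Group 2: 5800 * 0.978 = 5672
Group 3: 4100 * 0.972 = 3985
Group 4: 3900 * 0.961 = 3748
Group 5: 7800 * 0.939 + 17400 * 0.369 = 7324 + 6421 = 13745
Net migration: Group 1 − 60 → 1472; Group 4 − 440 → 3308
→ [1472, 5672, 3985, 3308, 13745]
Period 2.
Births: 5672 * 0.21 = 1191  |  3985 * 0.172 = 685 — total 1876
Group 2: 1472 * 0.978 = 1440
Group 3: 5672 * 0.972 = 5513
Group 4: 3985 * 0.961 = 3830
Group 5: 3308 * 0.939 + 13745 * 0.369 = 3106 + 5072 = 8178
Net migration: Group 1 − 60 → 1816; Group 4 − 440 → 3390
→ [1816, 1440, 5513, 3390, 8178]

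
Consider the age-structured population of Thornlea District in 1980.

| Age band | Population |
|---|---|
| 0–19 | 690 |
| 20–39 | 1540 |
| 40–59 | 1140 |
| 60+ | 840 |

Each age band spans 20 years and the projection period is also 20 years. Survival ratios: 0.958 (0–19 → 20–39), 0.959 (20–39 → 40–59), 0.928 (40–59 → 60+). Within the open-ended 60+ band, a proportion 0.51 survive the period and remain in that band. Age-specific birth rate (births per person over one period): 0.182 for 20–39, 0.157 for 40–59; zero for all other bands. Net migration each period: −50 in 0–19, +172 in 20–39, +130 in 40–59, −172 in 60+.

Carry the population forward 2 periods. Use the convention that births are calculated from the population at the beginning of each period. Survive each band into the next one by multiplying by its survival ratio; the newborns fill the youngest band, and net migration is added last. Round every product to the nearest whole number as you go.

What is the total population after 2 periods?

3836

After projecting period 1:
Births: 1540 × 0.182 = 280, 1140 × 0.157 = 179 → total 459
20–39: 690 × 0.958 = 661
40–59: 1540 × 0.959 = 1477
60+: 1140 × 0.928 + 840 × 0.51 = 1058 + 428 = 1486
Net migration: 0–19 − 50 → 409; 20–39 + 172 → 833; 40–59 + 130 → 1607; 60+ − 172 → 1314
End of period: [409, 833, 1607, 1314]
After projecting period 2:
Births: 833 × 0.182 = 152, 1607 × 0.157 = 252 → total 404
20–39: 409 × 0.958 = 392
40–59: 833 × 0.959 = 799
60+: 1607 × 0.928 + 1314 × 0.51 = 1491 + 670 = 2161
Net migration: 0–19 − 50 → 354; 20–39 + 172 → 564; 40–59 + 130 → 929; 60+ − 172 → 1989
End of period: [354, 564, 929, 1989]
Total after period 2: 354 + 564 + 929 + 1989 = 3836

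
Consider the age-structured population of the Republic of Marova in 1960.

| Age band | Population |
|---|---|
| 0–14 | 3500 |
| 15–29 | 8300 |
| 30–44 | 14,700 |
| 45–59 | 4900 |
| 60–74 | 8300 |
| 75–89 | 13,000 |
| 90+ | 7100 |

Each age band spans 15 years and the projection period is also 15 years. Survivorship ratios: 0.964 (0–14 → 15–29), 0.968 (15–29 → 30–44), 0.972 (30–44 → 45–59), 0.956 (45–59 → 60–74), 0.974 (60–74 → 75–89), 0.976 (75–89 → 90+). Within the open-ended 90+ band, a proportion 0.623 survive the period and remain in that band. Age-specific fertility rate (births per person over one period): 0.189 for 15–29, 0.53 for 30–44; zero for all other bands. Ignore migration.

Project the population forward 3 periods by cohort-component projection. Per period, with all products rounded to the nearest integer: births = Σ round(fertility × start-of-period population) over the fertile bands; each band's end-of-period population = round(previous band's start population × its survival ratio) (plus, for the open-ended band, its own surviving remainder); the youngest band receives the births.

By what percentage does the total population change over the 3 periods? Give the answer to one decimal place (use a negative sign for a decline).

-4.9

Let band 1 be 0–14 through band 7 = 90+.
Period 1.
Births: 8300 * 0.189 = 1569  |  14700 * 0.53 = 7791 — total 9360
Band 2: 3500 * 0.964 = 3374
Band 3: 8300 * 0.968 = 8034
Band 4: 14700 * 0.972 = 14288
Band 5: 4900 * 0.956 = 4684
Band 6: 8300 * 0.974 = 8084
Band 7: 13000 * 0.976 + 7100 * 0.623 = 12688 + 4423 = 17111
→ [9360, 3374, 8034, 14288, 4684, 8084, 17111]
Period 2.
Births: 3374 * 0.189 = 638  |  8034 * 0.53 = 4258 — total 4896
Band 2: 9360 * 0.964 = 9023
Band 3: 3374 * 0.968 = 3266
Band 4: 8034 * 0.972 = 7809
Band 5: 14288 * 0.956 = 13659
Band 6: 4684 * 0.974 = 4562
Band 7: 8084 * 0.976 + 17111 * 0.623 = 7890 + 10660 = 18550
→ [4896, 9023, 3266, 7809, 13659, 4562, 18550]
Period 3.
Births: 9023 * 0.189 = 1705  |  3266 * 0.53 = 1731 — total 3436
Band 2: 4896 * 0.964 = 4720
Band 3: 9023 * 0.968 = 8734
Band 4: 3266 * 0.972 = 3175
Band 5: 7809 * 0.956 = 7465
Band 6: 13659 * 0.974 = 13304
Band 7: 4562 * 0.976 + 18550 * 0.623 = 4453 + 11557 = 16010
→ [3436, 4720, 8734, 3175, 7465, 13304, 16010]
Total: 59800 → 56844; change = -2956; percentage change = -4.9%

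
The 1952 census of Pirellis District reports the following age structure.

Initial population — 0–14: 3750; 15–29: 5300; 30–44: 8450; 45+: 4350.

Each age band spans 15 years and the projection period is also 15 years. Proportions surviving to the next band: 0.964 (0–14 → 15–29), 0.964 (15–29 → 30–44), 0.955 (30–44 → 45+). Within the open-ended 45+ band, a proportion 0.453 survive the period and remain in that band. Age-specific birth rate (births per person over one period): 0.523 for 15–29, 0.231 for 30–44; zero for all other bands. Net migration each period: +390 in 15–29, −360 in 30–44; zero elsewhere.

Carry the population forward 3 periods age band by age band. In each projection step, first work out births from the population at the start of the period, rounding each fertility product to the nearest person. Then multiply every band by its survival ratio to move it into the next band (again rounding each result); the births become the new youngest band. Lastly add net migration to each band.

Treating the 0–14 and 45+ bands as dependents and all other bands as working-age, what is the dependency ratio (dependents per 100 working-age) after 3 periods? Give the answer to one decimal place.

137.9

After projecting period 1:
Births: 5300 * 0.523 = 2772 ; 8450 * 0.231 = 1952 → 4724
15–29: 3750 * 0.964 = 3615
30–44: 5300 * 0.964 = 5109
45+: 8450 * 0.955 + 4350 * 0.453 = 8070 + 1971 = 10041
Net migration: 15–29 + 390 → 4005; 30–44 − 360 → 4749
→ [4724, 4005, 4749, 10041]
After projecting period 2:
Births: 4005 * 0.523 = 2095 ; 4749 * 0.231 = 1097 → 3192
15–29: 4724 * 0.964 = 4554
30–44: 4005 * 0.964 = 3861
45+: 4749 * 0.955 + 10041 * 0.453 = 4535 + 4549 = 9084
Net migration: 15–29 + 390 → 4944; 30–44 − 360 → 3501
→ [3192, 4944, 3501, 9084]
After projecting period 3:
Births: 4944 * 0.523 = 2586 ; 3501 * 0.231 = 809 → 3395
15–29: 3192 * 0.964 = 3077
30–44: 4944 * 0.964 = 4766
45+: 3501 * 0.955 + 9084 * 0.453 = 3343 + 4115 = 7458
Net migration: 15–29 + 390 → 3467; 30–44 − 360 → 4406
→ [3395, 3467, 4406, 7458]
Dependents (band 0–14 + band 45+) = 3395 + 7458 = 10853; working-age = 7873; ratio = 10853/7873 × 100 = 137.9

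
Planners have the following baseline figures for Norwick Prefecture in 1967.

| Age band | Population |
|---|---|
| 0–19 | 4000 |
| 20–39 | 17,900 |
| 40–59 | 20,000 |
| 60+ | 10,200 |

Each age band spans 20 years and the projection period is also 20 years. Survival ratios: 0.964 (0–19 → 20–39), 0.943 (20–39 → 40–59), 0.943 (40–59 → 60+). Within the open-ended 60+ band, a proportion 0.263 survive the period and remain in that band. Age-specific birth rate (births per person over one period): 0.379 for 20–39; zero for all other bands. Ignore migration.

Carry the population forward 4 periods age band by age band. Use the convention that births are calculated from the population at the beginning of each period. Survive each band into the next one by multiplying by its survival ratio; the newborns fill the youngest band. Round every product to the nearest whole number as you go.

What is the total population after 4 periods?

12462

[period 1]
Births: 17900 * 0.379 = 6784
20–39: 4000 * 0.964 = 3856
40–59: 17900 * 0.943 = 16880
60+: 20000 * 0.943 + 10200 * 0.263 = 18860 + 2683 = 21543
End of period: [6784, 3856, 16880, 21543]
[period 2]
Births: 3856 * 0.379 = 1461
20–39: 6784 * 0.964 = 6540
40–59: 3856 * 0.943 = 3636
60+: 16880 * 0.943 + 21543 * 0.263 = 15918 + 5666 = 21584
End of period: [1461, 6540, 3636, 21584]
[period 3]
Births: 6540 * 0.379 = 2479
20–39: 1461 * 0.964 = 1408
40–59: 6540 * 0.943 = 6167
60+: 3636 * 0.943 + 21584 * 0.263 = 3429 + 5677 = 9106
End of period: [2479, 1408, 6167, 9106]
[period 4]
Births: 1408 * 0.379 = 534
20–39: 2479 * 0.964 = 2390
40–59: 1408 * 0.943 = 1328
60+: 6167 * 0.943 + 9106 * 0.263 = 5815 + 2395 = 8210
End of period: [534, 2390, 1328, 8210]
Total after period 4: 534 + 2390 + 1328 + 8210 = 12462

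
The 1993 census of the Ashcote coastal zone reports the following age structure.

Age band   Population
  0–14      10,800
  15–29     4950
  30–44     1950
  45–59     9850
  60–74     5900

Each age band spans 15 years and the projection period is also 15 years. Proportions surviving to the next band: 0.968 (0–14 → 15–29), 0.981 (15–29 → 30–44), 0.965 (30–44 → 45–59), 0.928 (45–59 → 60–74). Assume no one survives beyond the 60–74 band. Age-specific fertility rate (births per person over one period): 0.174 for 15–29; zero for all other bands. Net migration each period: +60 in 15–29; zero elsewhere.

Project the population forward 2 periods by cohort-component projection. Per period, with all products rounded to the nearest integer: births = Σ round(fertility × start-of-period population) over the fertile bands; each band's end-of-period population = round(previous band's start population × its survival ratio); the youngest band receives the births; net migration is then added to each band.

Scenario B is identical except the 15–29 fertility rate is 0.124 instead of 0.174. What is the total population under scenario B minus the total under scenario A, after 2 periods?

-764

[period 1]
Births: 4950 × 0.174 = 861
15–29: 10800 × 0.968 = 10454
30–44: 4950 × 0.981 = 4856
45–59: 1950 × 0.965 = 1882
60–74: 9850 × 0.928 = 9141
Net migration: 15–29 + 60 → 10514
Giving 861 / 10514 / 4856 / 1882 / 9141.
[period 2]
Births: 10514 × 0.174 = 1829
15–29: 861 × 0.968 = 833
30–44: 10514 × 0.981 = 10314
45–59: 4856 × 0.965 = 4686
60–74: 1882 × 0.928 = 1746
Net migration: 15–29 + 60 → 893
Giving 1829 / 893 / 10314 / 4686 / 1746.
Scenario A total after 2 periods: 19468
Scenario B projection —
[period 1]
Births: 4950 × 0.124 = 614
15–29: 10800 × 0.968 = 10454
30–44: 4950 × 0.981 = 4856
45–59: 1950 × 0.965 = 1882
60–74: 9850 × 0.928 = 9141
Net migration: 15–29 + 60 → 10514
Giving 614 / 10514 / 4856 / 1882 / 9141.
[period 2]
Births: 10514 × 0.124 = 1304
15–29: 614 × 0.968 = 594
30–44: 10514 × 0.981 = 10314
45–59: 4856 × 0.965 = 4686
60–74: 1882 × 0.928 = 1746
Net migration: 15–29 + 60 → 654
Giving 1304 / 654 / 10314 / 4686 / 1746.
Scenario B total after 2 periods: 18704
Difference B − A = 18704 − 19468 = -764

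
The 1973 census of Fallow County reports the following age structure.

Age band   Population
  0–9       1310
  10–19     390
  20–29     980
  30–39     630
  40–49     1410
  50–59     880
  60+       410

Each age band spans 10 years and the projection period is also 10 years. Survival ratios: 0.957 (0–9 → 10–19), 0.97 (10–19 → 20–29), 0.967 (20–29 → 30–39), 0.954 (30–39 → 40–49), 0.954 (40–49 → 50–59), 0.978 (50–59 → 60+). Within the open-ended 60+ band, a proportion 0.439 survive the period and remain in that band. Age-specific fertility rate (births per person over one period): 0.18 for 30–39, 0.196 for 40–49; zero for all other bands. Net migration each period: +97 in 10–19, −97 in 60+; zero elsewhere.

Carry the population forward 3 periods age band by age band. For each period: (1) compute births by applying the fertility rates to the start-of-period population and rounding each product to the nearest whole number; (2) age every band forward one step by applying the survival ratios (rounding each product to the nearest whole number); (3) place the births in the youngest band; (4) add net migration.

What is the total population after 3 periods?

(Groups numbered youngest = 1 to oldest = 7.)
Period 1:
Births: 630 × 0.18 = 113  |  1410 × 0.196 = 276 ⇒ total 389
Group 2: 1310 × 0.957 = 1254
Group 3: 390 × 0.97 = 378
Group 4: 980 × 0.967 = 948
Group 5: 630 × 0.954 = 601
Group 6: 1410 × 0.954 = 1345
Group 7: 880 × 0.978 + 410 × 0.439 = 861 + 180 = 1041
Net migration: Group 2 + 97 → 1351; Group 7 − 97 → 944
Population now: 0–9=389, 10–19=1351, 20–29=378, 30–39=948, 40–49=601, 50–59=1345, 60+=944
Period 2:
Births: 948 × 0.18 = 171  |  601 × 0.196 = 118 ⇒ total 289
Group 2: 389 × 0.957 = 372
Group 3: 1351 × 0.97 = 1310
Group 4: 378 × 0.967 = 366
Group 5: 948 × 0.954 = 904
Group 6: 601 × 0.954 = 573
Group 7: 1345 × 0.978 + 944 × 0.439 = 1315 + 414 = 1729
Net migration: Group 2 + 97 → 469; Group 7 − 97 → 1632
Population now: 0–9=289, 10–19=469, 20–29=1310, 30–39=366, 40–49=904, 50–59=573, 60+=1632
Period 3:
Births: 366 × 0.18 = 66  |  904 × 0.196 = 177 ⇒ total 243
Group 2: 289 × 0.957 = 277
Group 3: 469 × 0.97 = 455
Group 4: 1310 × 0.967 = 1267
Group 5: 366 × 0.954 = 349
Group 6: 904 × 0.954 = 862
Group 7: 573 × 0.978 + 1632 × 0.439 = 560 + 716 = 1276
Net migration: Group 2 + 97 → 374; Group 7 − 97 → 1179
Population now: 0–9=243, 10–19=374, 20–29=455, 30–39=1267, 40–49=349, 50–59=862, 60+=1179
Total after period 3: 243 + 374 + 455 + 1267 + 349 + 862 + 1179 = 4729

4729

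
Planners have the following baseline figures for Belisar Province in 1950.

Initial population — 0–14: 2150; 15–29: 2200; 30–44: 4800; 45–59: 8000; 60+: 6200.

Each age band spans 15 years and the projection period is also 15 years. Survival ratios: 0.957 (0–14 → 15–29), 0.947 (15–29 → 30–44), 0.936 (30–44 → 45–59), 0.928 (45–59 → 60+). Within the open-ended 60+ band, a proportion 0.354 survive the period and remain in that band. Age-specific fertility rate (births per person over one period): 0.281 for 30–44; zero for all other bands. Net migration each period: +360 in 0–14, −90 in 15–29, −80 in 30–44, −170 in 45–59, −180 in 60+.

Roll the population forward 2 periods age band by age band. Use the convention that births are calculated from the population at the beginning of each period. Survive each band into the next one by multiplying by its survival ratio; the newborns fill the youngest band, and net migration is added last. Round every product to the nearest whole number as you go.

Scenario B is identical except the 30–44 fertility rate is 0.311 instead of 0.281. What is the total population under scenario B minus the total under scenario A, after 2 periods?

197

Call the bands 1 to 5, youngest first.
— Period 1 —
Births: 4800 * 0.281 = 1349
Band 2: 2150 * 0.957 = 2058
Band 3: 2200 * 0.947 = 2083
Band 4: 4800 * 0.936 = 4493
Band 5: 8000 * 0.928 + 6200 * 0.354 = 7424 + 2195 = 9619
Net migration: Band 1 + 360 → 1709; Band 2 − 90 → 1968; Band 3 − 80 → 2003; Band 4 − 170 → 4323; Band 5 − 180 → 9439
Population now: 0–14=1709, 15–29=1968, 30–44=2003, 45–59=4323, 60+=9439
— Period 2 —
Births: 2003 * 0.281 = 563
Band 2: 1709 * 0.957 = 1636
Band 3: 1968 * 0.947 = 1864
Band 4: 2003 * 0.936 = 1875
Band 5: 4323 * 0.928 + 9439 * 0.354 = 4012 + 3341 = 7353
Net migration: Band 1 + 360 → 923; Band 2 − 90 → 1546; Band 3 − 80 → 1784; Band 4 − 170 → 1705; Band 5 − 180 → 7173
Population now: 0–14=923, 15–29=1546, 30–44=1784, 45–59=1705, 60+=7173
Scenario A total after 2 periods: 13131
Scenario B projection —
— Period 1 —
Births: 4800 * 0.311 = 1493
Band 2: 2150 * 0.957 = 2058
Band 3: 2200 * 0.947 = 2083
Band 4: 4800 * 0.936 = 4493
Band 5: 8000 * 0.928 + 6200 * 0.354 = 7424 + 2195 = 9619
Net migration: Band 1 + 360 → 1853; Band 2 − 90 → 1968; Band 3 − 80 → 2003; Band 4 − 170 → 4323; Band 5 − 180 → 9439
Population now: 0–14=1853, 15–29=1968, 30–44=2003, 45–59=4323, 60+=9439
— Period 2 —
Births: 2003 * 0.311 = 623
Band 2: 1853 * 0.957 = 1773
Band 3: 1968 * 0.947 = 1864
Band 4: 2003 * 0.936 = 1875
Band 5: 4323 * 0.928 + 9439 * 0.354 = 4012 + 3341 = 7353
Net migration: Band 1 + 360 → 983; Band 2 − 90 → 1683; Band 3 − 80 → 1784; Band 4 − 170 → 1705; Band 5 − 180 → 7173
Population now: 0–14=983, 15–29=1683, 30–44=1784, 45–59=1705, 60+=7173
Scenario B total after 2 periods: 13328
Difference B − A = 13328 − 13131 = 197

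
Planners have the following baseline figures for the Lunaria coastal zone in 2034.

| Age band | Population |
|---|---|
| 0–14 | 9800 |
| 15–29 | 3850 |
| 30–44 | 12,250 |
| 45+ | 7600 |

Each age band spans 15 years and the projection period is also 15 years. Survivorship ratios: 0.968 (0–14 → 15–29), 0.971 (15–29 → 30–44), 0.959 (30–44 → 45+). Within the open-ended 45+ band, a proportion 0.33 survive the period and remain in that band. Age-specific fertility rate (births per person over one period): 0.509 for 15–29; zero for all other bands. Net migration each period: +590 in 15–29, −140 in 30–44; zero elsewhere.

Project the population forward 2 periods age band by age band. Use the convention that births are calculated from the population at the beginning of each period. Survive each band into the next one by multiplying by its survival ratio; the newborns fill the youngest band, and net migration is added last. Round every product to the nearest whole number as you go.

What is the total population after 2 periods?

Let group 1 be 0–14 through group 4 = 45+.
Period 1:
Births: 3850 * 0.509 = 1960
Group 2: 9800 * 0.968 = 9486
Group 3: 3850 * 0.971 = 3738
Group 4: 12250 * 0.959 + 7600 * 0.33 = 11748 + 2508 = 14256
Net migration: Group 2 + 590 → 10076; Group 3 − 140 → 3598
Population now: 0–14=1960, 15–29=10076, 30–44=3598, 45+=14256
Period 2:
Births: 10076 * 0.509 = 5129
Group 2: 1960 * 0.968 = 1897
Group 3: 10076 * 0.971 = 9784
Group 4: 3598 * 0.959 + 14256 * 0.33 = 3450 + 4704 = 8154
Net migration: Group 2 + 590 → 2487; Group 3 − 140 → 9644
Population now: 0–14=5129, 15–29=2487, 30–44=9644, 45+=8154
Total after period 2: 5129 + 2487 + 9644 + 8154 = 25414

25414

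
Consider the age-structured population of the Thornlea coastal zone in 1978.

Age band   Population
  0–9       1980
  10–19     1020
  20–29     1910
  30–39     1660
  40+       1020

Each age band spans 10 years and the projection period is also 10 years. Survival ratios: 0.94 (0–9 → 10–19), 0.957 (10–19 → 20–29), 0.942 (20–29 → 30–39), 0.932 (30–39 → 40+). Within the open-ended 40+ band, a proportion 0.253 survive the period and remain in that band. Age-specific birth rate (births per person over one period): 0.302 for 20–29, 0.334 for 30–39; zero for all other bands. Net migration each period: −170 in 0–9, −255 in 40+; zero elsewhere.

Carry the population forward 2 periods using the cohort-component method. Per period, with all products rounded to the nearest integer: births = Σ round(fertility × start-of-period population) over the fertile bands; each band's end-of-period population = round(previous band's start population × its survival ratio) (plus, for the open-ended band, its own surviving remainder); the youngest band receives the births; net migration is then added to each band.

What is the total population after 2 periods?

6143

Period 1:
Births: 1910 × 0.302 = 577  |  1660 × 0.334 = 554 → total 1131
10–19: 1980 × 0.94 = 1861
20–29: 1020 × 0.957 = 976
30–39: 1910 × 0.942 = 1799
40+: 1660 × 0.932 + 1020 × 0.253 = 1547 + 258 = 1805
Net migration: 0–9 − 170 → 961; 40+ − 255 → 1550
End of period: [961, 1861, 976, 1799, 1550]
Period 2:
Births: 976 × 0.302 = 295  |  1799 × 0.334 = 601 → total 896
10–19: 961 × 0.94 = 903
20–29: 1861 × 0.957 = 1781
30–39: 976 × 0.942 = 919
40+: 1799 × 0.932 + 1550 × 0.253 = 1677 + 392 = 2069
Net migration: 0–9 − 170 → 726; 40+ − 255 → 1814
End of period: [726, 903, 1781, 919, 1814]
Total after period 2: 726 + 903 + 1781 + 919 + 1814 = 6143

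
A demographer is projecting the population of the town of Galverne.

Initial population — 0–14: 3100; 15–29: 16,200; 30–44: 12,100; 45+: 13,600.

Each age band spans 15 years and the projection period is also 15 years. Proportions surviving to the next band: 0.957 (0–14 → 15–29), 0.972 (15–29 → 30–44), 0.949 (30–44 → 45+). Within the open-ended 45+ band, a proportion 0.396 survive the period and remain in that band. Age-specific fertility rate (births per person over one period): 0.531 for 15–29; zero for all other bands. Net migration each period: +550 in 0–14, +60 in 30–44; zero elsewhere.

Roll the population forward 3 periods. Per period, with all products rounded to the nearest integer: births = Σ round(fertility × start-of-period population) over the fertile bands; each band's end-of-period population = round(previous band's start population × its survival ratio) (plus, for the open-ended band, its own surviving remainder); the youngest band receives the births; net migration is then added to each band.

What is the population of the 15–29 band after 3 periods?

Period 1:
Births: 16200 * 0.531 = 8602
15–29: 3100 * 0.957 = 2967
30–44: 16200 * 0.972 = 15746
45+: 12100 * 0.949 + 13600 * 0.396 = 11483 + 5386 = 16869
Net migration: 0–14 + 550 → 9152; 30–44 + 60 → 15806
End of period: [9152, 2967, 15806, 16869]
Period 2:
Births: 2967 * 0.531 = 1575
15–29: 9152 * 0.957 = 8758
30–44: 2967 * 0.972 = 2884
45+: 15806 * 0.949 + 16869 * 0.396 = 15000 + 6680 = 21680
Net migration: 0–14 + 550 → 2125; 30–44 + 60 → 2944
End of period: [2125, 8758, 2944, 21680]
Period 3:
Births: 8758 * 0.531 = 4650
15–29: 2125 * 0.957 = 2034
30–44: 8758 * 0.972 = 8513
45+: 2944 * 0.949 + 21680 * 0.396 = 2794 + 8585 = 11379
Net migration: 0–14 + 550 → 5200; 30–44 + 60 → 8573
End of period: [5200, 2034, 8573, 11379]

2034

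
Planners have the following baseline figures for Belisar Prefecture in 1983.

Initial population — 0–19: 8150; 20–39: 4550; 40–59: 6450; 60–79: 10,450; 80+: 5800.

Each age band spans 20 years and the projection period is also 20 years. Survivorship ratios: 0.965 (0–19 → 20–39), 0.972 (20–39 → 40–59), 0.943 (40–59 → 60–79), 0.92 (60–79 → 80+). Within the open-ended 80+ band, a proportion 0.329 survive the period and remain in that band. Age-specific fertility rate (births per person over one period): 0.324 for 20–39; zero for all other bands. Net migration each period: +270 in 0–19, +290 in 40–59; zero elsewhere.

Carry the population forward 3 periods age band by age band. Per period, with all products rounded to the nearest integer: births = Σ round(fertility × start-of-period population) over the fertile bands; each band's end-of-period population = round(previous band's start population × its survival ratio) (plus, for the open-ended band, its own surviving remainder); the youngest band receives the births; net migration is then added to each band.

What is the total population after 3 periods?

Period 1.
Births: 4550 × 0.324 = 1474
20–39: 8150 × 0.965 = 7865
40–59: 4550 × 0.972 = 4423
60–79: 6450 × 0.943 = 6082
80+: 10450 × 0.92 + 5800 × 0.329 = 9614 + 1908 = 11522
Net migration: 0–19 + 270 → 1744; 40–59 + 290 → 4713
Population now: 0–19=1744, 20–39=7865, 40–59=4713, 60–79=6082, 80+=11522
Period 2.
Births: 7865 × 0.324 = 2548
20–39: 1744 × 0.965 = 1683
40–59: 7865 × 0.972 = 7645
60–79: 4713 × 0.943 = 4444
80+: 6082 × 0.92 + 11522 × 0.329 = 5595 + 3791 = 9386
Net migration: 0–19 + 270 → 2818; 40–59 + 290 → 7935
Population now: 0–19=2818, 20–39=1683, 40–59=7935, 60–79=4444, 80+=9386
Period 3.
Births: 1683 × 0.324 = 545
20–39: 2818 × 0.965 = 2719
40–59: 1683 × 0.972 = 1636
60–79: 7935 × 0.943 = 7483
80+: 4444 × 0.92 + 9386 × 0.329 = 4088 + 3088 = 7176
Net migration: 0–19 + 270 → 815; 40–59 + 290 → 1926
Population now: 0–19=815, 20–39=2719, 40–59=1926, 60–79=7483, 80+=7176
Total after period 3: 815 + 2719 + 1926 + 7483 + 7176 = 20119

20119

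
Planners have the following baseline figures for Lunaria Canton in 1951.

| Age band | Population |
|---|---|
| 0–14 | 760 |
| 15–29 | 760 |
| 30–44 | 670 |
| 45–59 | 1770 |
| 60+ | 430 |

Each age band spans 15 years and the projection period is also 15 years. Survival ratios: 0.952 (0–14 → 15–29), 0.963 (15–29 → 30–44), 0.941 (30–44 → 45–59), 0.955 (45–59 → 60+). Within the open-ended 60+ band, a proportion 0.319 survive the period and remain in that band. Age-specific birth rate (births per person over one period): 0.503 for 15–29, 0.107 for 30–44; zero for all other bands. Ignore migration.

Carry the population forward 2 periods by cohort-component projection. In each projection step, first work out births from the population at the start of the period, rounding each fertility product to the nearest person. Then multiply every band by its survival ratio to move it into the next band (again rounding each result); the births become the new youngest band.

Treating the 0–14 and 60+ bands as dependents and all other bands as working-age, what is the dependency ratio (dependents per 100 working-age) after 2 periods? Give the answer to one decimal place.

89.5

[period 1]
Births: 760 × 0.503 = 382  |  670 × 0.107 = 72 → total 454
15–29: 760 × 0.952 = 724
30–44: 760 × 0.963 = 732
45–59: 670 × 0.941 = 630
60+: 1770 × 0.955 + 430 × 0.319 = 1690 + 137 = 1827
→ [454, 724, 732, 630, 1827]
[period 2]
Births: 724 × 0.503 = 364  |  732 × 0.107 = 78 → total 442
15–29: 454 × 0.952 = 432
30–44: 724 × 0.963 = 697
45–59: 732 × 0.941 = 689
60+: 630 × 0.955 + 1827 × 0.319 = 602 + 583 = 1185
→ [442, 432, 697, 689, 1185]
Dependents (band 0–14 + band 60+) = 442 + 1185 = 1627; working-age = 1818; ratio = 1627/1818 × 100 = 89.5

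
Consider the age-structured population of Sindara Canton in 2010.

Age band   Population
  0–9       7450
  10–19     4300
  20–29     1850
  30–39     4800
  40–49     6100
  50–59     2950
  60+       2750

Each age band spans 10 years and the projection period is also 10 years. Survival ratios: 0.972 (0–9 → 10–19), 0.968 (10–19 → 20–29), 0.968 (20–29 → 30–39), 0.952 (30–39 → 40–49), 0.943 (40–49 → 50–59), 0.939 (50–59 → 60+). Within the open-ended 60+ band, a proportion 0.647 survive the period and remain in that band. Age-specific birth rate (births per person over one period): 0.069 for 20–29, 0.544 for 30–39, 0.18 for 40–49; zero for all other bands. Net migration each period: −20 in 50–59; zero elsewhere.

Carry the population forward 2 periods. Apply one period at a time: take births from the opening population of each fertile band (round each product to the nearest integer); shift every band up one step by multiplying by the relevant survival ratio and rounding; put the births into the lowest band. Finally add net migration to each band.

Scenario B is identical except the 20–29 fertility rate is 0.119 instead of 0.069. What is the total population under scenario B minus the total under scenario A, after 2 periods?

297

(Groups numbered youngest = 1 to oldest = 7.)
After projecting period 1:
Births: 1850 × 0.069 = 128, 4800 × 0.544 = 2611, 6100 × 0.18 = 1098 — total 3837
Group 2: 7450 × 0.972 = 7241
Group 3: 4300 × 0.968 = 4162
Group 4: 1850 × 0.968 = 1791
Group 5: 4800 × 0.952 = 4570
Group 6: 6100 × 0.943 = 5752
Group 7: 2950 × 0.939 + 2750 × 0.647 = 2770 + 1779 = 4549
Net migration: Group 6 − 20 → 5732
End of period: [3837, 7241, 4162, 1791, 4570, 5732, 4549]
After projecting period 2:
Births: 4162 × 0.069 = 287, 1791 × 0.544 = 974, 4570 × 0.18 = 823 — total 2084
Group 2: 3837 × 0.972 = 3730
Group 3: 7241 × 0.968 = 7009
Group 4: 4162 × 0.968 = 4029
Group 5: 1791 × 0.952 = 1705
Group 6: 4570 × 0.943 = 4310
Group 7: 5732 × 0.939 + 4549 × 0.647 = 5382 + 2943 = 8325
Net migration: Group 6 − 20 → 4290
End of period: [2084, 3730, 7009, 4029, 1705, 4290, 8325]
Scenario A total after 2 periods: 31172
Scenario B projection —
After projecting period 1:
Births: 1850 × 0.119 = 220, 4800 × 0.544 = 2611, 6100 × 0.18 = 1098 — total 3929
Group 2: 7450 × 0.972 = 7241
Group 3: 4300 × 0.968 = 4162
Group 4: 1850 × 0.968 = 1791
Group 5: 4800 × 0.952 = 4570
Group 6: 6100 × 0.943 = 5752
Group 7: 2950 × 0.939 + 2750 × 0.647 = 2770 + 1779 = 4549
Net migration: Group 6 − 20 → 5732
End of period: [3929, 7241, 4162, 1791, 4570, 5732, 4549]
After projecting period 2:
Births: 4162 × 0.119 = 495, 1791 × 0.544 = 974, 4570 × 0.18 = 823 — total 2292
Group 2: 3929 × 0.972 = 3819
Group 3: 7241 × 0.968 = 7009
Group 4: 4162 × 0.968 = 4029
Group 5: 1791 × 0.952 = 1705
Group 6: 4570 × 0.943 = 4310
Group 7: 5732 × 0.939 + 4549 × 0.647 = 5382 + 2943 = 8325
Net migration: Group 6 − 20 → 4290
End of period: [2292, 3819, 7009, 4029, 1705, 4290, 8325]
Scenario B total after 2 periods: 31469
Difference B − A = 31469 − 31172 = 297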